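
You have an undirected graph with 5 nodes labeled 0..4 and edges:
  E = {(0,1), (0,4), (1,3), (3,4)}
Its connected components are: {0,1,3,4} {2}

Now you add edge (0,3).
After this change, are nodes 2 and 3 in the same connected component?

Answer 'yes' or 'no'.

Initial components: {0,1,3,4} {2}
Adding edge (0,3): both already in same component {0,1,3,4}. No change.
New components: {0,1,3,4} {2}
Are 2 and 3 in the same component? no

Answer: no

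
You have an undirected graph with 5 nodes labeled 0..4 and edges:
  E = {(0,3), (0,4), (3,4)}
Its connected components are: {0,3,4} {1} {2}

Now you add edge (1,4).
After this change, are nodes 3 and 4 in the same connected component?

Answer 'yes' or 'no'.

Initial components: {0,3,4} {1} {2}
Adding edge (1,4): merges {1} and {0,3,4}.
New components: {0,1,3,4} {2}
Are 3 and 4 in the same component? yes

Answer: yes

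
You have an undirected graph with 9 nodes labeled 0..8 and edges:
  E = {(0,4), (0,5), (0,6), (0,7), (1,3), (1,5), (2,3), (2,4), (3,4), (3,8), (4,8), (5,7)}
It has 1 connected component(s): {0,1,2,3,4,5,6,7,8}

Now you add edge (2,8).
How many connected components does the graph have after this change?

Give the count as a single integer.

Initial component count: 1
Add (2,8): endpoints already in same component. Count unchanged: 1.
New component count: 1

Answer: 1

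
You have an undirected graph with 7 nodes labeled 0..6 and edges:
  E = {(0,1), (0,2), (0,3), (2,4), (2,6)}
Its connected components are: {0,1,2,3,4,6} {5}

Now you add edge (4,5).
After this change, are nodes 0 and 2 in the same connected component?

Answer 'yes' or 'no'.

Initial components: {0,1,2,3,4,6} {5}
Adding edge (4,5): merges {0,1,2,3,4,6} and {5}.
New components: {0,1,2,3,4,5,6}
Are 0 and 2 in the same component? yes

Answer: yes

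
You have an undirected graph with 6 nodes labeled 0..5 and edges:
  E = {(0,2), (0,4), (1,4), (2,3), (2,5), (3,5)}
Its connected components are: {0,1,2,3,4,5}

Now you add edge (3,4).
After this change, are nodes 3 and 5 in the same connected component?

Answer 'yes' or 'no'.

Initial components: {0,1,2,3,4,5}
Adding edge (3,4): both already in same component {0,1,2,3,4,5}. No change.
New components: {0,1,2,3,4,5}
Are 3 and 5 in the same component? yes

Answer: yes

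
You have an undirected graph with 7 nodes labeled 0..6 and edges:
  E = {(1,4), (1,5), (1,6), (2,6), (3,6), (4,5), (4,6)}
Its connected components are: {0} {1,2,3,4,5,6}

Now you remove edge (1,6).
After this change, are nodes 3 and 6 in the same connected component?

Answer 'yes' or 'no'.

Answer: yes

Derivation:
Initial components: {0} {1,2,3,4,5,6}
Removing edge (1,6): not a bridge — component count unchanged at 2.
New components: {0} {1,2,3,4,5,6}
Are 3 and 6 in the same component? yes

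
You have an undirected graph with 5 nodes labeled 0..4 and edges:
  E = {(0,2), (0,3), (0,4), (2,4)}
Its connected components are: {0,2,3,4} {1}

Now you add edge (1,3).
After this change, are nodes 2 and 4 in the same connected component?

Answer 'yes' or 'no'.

Answer: yes

Derivation:
Initial components: {0,2,3,4} {1}
Adding edge (1,3): merges {1} and {0,2,3,4}.
New components: {0,1,2,3,4}
Are 2 and 4 in the same component? yes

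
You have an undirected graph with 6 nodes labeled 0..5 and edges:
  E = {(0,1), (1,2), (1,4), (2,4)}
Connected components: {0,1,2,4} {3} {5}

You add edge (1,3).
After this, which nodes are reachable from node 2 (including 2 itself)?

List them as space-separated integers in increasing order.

Answer: 0 1 2 3 4

Derivation:
Before: nodes reachable from 2: {0,1,2,4}
Adding (1,3): merges 2's component with another. Reachability grows.
After: nodes reachable from 2: {0,1,2,3,4}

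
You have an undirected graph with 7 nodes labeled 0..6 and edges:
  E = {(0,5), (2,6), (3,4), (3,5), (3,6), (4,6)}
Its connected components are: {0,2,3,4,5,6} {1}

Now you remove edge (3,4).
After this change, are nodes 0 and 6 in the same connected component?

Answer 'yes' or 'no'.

Initial components: {0,2,3,4,5,6} {1}
Removing edge (3,4): not a bridge — component count unchanged at 2.
New components: {0,2,3,4,5,6} {1}
Are 0 and 6 in the same component? yes

Answer: yes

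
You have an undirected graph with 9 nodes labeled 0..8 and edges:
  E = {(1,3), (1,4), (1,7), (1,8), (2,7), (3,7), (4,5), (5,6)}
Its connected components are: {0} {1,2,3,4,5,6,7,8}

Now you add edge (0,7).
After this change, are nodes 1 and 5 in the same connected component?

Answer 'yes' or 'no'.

Initial components: {0} {1,2,3,4,5,6,7,8}
Adding edge (0,7): merges {0} and {1,2,3,4,5,6,7,8}.
New components: {0,1,2,3,4,5,6,7,8}
Are 1 and 5 in the same component? yes

Answer: yes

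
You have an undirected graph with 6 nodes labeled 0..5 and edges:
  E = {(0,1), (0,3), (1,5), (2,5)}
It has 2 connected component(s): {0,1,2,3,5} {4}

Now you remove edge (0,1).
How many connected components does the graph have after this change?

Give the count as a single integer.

Initial component count: 2
Remove (0,1): it was a bridge. Count increases: 2 -> 3.
  After removal, components: {0,3} {1,2,5} {4}
New component count: 3

Answer: 3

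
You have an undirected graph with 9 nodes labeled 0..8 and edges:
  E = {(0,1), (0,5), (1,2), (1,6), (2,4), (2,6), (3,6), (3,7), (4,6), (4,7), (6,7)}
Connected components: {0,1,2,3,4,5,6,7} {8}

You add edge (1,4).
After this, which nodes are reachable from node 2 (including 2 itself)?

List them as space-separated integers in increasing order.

Answer: 0 1 2 3 4 5 6 7

Derivation:
Before: nodes reachable from 2: {0,1,2,3,4,5,6,7}
Adding (1,4): both endpoints already in same component. Reachability from 2 unchanged.
After: nodes reachable from 2: {0,1,2,3,4,5,6,7}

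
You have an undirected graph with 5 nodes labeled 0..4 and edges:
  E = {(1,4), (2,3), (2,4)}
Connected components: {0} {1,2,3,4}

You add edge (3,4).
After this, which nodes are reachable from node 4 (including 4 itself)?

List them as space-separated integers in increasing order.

Before: nodes reachable from 4: {1,2,3,4}
Adding (3,4): both endpoints already in same component. Reachability from 4 unchanged.
After: nodes reachable from 4: {1,2,3,4}

Answer: 1 2 3 4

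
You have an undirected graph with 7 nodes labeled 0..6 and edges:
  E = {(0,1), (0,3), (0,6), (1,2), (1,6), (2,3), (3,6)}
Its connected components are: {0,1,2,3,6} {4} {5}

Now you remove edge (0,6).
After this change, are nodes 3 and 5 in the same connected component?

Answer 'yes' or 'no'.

Answer: no

Derivation:
Initial components: {0,1,2,3,6} {4} {5}
Removing edge (0,6): not a bridge — component count unchanged at 3.
New components: {0,1,2,3,6} {4} {5}
Are 3 and 5 in the same component? no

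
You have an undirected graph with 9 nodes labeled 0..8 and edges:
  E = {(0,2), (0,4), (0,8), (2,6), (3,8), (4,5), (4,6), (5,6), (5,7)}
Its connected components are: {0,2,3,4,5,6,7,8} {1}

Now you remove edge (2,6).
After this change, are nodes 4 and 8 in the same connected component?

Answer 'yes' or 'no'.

Answer: yes

Derivation:
Initial components: {0,2,3,4,5,6,7,8} {1}
Removing edge (2,6): not a bridge — component count unchanged at 2.
New components: {0,2,3,4,5,6,7,8} {1}
Are 4 and 8 in the same component? yes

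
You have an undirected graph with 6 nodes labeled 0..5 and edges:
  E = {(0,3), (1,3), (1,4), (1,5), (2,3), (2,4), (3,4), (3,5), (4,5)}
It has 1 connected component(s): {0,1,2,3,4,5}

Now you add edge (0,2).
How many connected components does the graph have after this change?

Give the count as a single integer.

Initial component count: 1
Add (0,2): endpoints already in same component. Count unchanged: 1.
New component count: 1

Answer: 1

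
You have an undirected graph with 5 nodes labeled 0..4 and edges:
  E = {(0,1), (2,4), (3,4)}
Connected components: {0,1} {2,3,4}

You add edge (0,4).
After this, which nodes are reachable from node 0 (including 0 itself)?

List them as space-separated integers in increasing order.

Answer: 0 1 2 3 4

Derivation:
Before: nodes reachable from 0: {0,1}
Adding (0,4): merges 0's component with another. Reachability grows.
After: nodes reachable from 0: {0,1,2,3,4}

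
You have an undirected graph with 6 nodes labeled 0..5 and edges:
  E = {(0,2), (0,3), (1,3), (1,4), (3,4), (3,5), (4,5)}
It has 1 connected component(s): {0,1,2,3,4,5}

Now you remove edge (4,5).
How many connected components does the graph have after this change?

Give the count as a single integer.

Initial component count: 1
Remove (4,5): not a bridge. Count unchanged: 1.
  After removal, components: {0,1,2,3,4,5}
New component count: 1

Answer: 1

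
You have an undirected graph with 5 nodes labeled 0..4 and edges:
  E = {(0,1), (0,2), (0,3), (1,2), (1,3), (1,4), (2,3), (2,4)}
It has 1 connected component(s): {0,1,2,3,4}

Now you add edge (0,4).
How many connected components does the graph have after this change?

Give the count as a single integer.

Answer: 1

Derivation:
Initial component count: 1
Add (0,4): endpoints already in same component. Count unchanged: 1.
New component count: 1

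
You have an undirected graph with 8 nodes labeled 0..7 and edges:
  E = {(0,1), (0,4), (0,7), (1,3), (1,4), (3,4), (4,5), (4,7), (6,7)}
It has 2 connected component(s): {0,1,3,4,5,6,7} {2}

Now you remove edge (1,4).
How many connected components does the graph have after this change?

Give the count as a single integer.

Initial component count: 2
Remove (1,4): not a bridge. Count unchanged: 2.
  After removal, components: {0,1,3,4,5,6,7} {2}
New component count: 2

Answer: 2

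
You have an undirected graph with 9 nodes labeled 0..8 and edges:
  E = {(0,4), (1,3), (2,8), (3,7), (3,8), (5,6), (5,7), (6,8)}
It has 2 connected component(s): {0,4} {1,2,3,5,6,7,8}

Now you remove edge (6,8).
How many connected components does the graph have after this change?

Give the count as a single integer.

Initial component count: 2
Remove (6,8): not a bridge. Count unchanged: 2.
  After removal, components: {0,4} {1,2,3,5,6,7,8}
New component count: 2

Answer: 2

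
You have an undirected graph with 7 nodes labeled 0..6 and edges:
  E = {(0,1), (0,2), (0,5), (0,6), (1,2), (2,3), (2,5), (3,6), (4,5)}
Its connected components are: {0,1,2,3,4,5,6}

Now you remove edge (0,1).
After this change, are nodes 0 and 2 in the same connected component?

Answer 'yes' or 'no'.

Initial components: {0,1,2,3,4,5,6}
Removing edge (0,1): not a bridge — component count unchanged at 1.
New components: {0,1,2,3,4,5,6}
Are 0 and 2 in the same component? yes

Answer: yes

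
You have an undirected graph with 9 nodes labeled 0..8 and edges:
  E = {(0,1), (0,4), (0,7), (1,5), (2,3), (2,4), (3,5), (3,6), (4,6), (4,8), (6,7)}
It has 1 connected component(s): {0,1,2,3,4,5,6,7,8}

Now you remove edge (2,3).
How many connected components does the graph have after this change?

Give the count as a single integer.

Answer: 1

Derivation:
Initial component count: 1
Remove (2,3): not a bridge. Count unchanged: 1.
  After removal, components: {0,1,2,3,4,5,6,7,8}
New component count: 1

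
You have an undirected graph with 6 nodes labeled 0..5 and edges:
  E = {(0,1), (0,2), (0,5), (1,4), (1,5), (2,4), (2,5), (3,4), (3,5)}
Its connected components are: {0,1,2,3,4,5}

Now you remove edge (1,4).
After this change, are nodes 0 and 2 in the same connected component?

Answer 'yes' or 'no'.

Initial components: {0,1,2,3,4,5}
Removing edge (1,4): not a bridge — component count unchanged at 1.
New components: {0,1,2,3,4,5}
Are 0 and 2 in the same component? yes

Answer: yes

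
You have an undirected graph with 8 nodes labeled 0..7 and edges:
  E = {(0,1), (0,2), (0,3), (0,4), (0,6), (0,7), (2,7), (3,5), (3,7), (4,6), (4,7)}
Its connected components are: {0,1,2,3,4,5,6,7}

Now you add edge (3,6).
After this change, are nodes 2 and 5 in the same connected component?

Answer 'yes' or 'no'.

Answer: yes

Derivation:
Initial components: {0,1,2,3,4,5,6,7}
Adding edge (3,6): both already in same component {0,1,2,3,4,5,6,7}. No change.
New components: {0,1,2,3,4,5,6,7}
Are 2 and 5 in the same component? yes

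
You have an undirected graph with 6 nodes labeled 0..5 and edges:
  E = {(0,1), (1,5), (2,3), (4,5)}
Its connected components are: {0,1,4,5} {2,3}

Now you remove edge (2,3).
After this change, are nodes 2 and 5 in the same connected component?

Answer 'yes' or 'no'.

Initial components: {0,1,4,5} {2,3}
Removing edge (2,3): it was a bridge — component count 2 -> 3.
New components: {0,1,4,5} {2} {3}
Are 2 and 5 in the same component? no

Answer: no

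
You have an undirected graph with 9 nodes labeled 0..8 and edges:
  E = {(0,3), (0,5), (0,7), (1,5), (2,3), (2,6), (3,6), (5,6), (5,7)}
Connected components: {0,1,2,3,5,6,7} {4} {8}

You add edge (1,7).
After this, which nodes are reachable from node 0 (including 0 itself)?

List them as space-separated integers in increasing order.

Before: nodes reachable from 0: {0,1,2,3,5,6,7}
Adding (1,7): both endpoints already in same component. Reachability from 0 unchanged.
After: nodes reachable from 0: {0,1,2,3,5,6,7}

Answer: 0 1 2 3 5 6 7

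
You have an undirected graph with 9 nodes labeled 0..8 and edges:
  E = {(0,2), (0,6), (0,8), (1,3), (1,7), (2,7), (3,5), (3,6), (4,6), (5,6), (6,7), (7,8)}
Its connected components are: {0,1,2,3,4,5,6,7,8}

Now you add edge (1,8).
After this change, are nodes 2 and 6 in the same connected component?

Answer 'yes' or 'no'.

Answer: yes

Derivation:
Initial components: {0,1,2,3,4,5,6,7,8}
Adding edge (1,8): both already in same component {0,1,2,3,4,5,6,7,8}. No change.
New components: {0,1,2,3,4,5,6,7,8}
Are 2 and 6 in the same component? yes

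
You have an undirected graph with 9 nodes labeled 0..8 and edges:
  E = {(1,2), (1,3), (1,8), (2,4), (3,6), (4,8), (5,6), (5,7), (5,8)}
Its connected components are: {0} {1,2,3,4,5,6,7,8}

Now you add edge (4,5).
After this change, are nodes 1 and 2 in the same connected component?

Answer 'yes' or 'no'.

Answer: yes

Derivation:
Initial components: {0} {1,2,3,4,5,6,7,8}
Adding edge (4,5): both already in same component {1,2,3,4,5,6,7,8}. No change.
New components: {0} {1,2,3,4,5,6,7,8}
Are 1 and 2 in the same component? yes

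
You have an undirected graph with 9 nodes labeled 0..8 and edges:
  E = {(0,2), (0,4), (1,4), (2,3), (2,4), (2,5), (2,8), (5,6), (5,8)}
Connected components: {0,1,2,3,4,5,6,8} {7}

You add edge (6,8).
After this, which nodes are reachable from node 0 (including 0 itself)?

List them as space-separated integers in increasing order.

Before: nodes reachable from 0: {0,1,2,3,4,5,6,8}
Adding (6,8): both endpoints already in same component. Reachability from 0 unchanged.
After: nodes reachable from 0: {0,1,2,3,4,5,6,8}

Answer: 0 1 2 3 4 5 6 8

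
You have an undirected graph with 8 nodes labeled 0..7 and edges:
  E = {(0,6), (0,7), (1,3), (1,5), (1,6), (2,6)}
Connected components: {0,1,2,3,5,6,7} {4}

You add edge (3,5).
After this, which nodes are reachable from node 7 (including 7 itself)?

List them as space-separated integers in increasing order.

Answer: 0 1 2 3 5 6 7

Derivation:
Before: nodes reachable from 7: {0,1,2,3,5,6,7}
Adding (3,5): both endpoints already in same component. Reachability from 7 unchanged.
After: nodes reachable from 7: {0,1,2,3,5,6,7}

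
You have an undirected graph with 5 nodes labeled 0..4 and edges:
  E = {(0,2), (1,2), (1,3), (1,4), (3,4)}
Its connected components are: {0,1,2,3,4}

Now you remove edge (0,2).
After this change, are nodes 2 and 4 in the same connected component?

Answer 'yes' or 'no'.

Answer: yes

Derivation:
Initial components: {0,1,2,3,4}
Removing edge (0,2): it was a bridge — component count 1 -> 2.
New components: {0} {1,2,3,4}
Are 2 and 4 in the same component? yes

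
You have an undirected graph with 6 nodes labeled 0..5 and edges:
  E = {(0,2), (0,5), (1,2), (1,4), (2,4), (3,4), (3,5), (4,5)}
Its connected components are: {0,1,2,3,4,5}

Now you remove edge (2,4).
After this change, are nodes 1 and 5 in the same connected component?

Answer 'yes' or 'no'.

Initial components: {0,1,2,3,4,5}
Removing edge (2,4): not a bridge — component count unchanged at 1.
New components: {0,1,2,3,4,5}
Are 1 and 5 in the same component? yes

Answer: yes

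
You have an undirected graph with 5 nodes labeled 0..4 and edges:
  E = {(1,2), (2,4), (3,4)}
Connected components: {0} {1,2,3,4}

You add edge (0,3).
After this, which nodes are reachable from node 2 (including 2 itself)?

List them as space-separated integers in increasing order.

Before: nodes reachable from 2: {1,2,3,4}
Adding (0,3): merges 2's component with another. Reachability grows.
After: nodes reachable from 2: {0,1,2,3,4}

Answer: 0 1 2 3 4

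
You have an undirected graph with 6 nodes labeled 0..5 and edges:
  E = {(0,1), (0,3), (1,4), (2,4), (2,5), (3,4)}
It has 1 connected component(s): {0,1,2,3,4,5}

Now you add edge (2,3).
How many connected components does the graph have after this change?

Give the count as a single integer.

Answer: 1

Derivation:
Initial component count: 1
Add (2,3): endpoints already in same component. Count unchanged: 1.
New component count: 1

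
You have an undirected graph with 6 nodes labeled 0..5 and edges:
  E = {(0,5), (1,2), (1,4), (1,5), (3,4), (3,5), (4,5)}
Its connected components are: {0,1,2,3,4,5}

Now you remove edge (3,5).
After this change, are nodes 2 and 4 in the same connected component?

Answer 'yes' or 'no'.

Answer: yes

Derivation:
Initial components: {0,1,2,3,4,5}
Removing edge (3,5): not a bridge — component count unchanged at 1.
New components: {0,1,2,3,4,5}
Are 2 and 4 in the same component? yes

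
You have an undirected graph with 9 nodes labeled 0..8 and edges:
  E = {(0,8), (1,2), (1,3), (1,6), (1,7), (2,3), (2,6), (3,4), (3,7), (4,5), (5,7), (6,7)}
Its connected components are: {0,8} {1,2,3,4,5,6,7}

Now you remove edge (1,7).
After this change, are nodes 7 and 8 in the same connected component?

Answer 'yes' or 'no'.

Answer: no

Derivation:
Initial components: {0,8} {1,2,3,4,5,6,7}
Removing edge (1,7): not a bridge — component count unchanged at 2.
New components: {0,8} {1,2,3,4,5,6,7}
Are 7 and 8 in the same component? no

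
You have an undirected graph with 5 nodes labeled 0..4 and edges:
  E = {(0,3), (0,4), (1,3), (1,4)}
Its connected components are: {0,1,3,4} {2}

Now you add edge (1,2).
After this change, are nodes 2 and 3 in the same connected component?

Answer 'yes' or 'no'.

Initial components: {0,1,3,4} {2}
Adding edge (1,2): merges {0,1,3,4} and {2}.
New components: {0,1,2,3,4}
Are 2 and 3 in the same component? yes

Answer: yes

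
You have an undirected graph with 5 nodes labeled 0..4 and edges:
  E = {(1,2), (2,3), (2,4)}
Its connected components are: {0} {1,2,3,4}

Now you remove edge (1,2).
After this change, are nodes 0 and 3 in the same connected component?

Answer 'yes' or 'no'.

Initial components: {0} {1,2,3,4}
Removing edge (1,2): it was a bridge — component count 2 -> 3.
New components: {0} {1} {2,3,4}
Are 0 and 3 in the same component? no

Answer: no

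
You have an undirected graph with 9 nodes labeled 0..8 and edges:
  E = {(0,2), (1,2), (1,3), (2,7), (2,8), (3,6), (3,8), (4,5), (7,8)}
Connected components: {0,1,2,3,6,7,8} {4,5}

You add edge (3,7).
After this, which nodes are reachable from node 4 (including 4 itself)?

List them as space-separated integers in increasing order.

Before: nodes reachable from 4: {4,5}
Adding (3,7): both endpoints already in same component. Reachability from 4 unchanged.
After: nodes reachable from 4: {4,5}

Answer: 4 5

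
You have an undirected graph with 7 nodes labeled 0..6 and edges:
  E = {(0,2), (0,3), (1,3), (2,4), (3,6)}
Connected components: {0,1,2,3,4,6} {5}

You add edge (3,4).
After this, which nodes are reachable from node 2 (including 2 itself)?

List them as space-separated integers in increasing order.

Answer: 0 1 2 3 4 6

Derivation:
Before: nodes reachable from 2: {0,1,2,3,4,6}
Adding (3,4): both endpoints already in same component. Reachability from 2 unchanged.
After: nodes reachable from 2: {0,1,2,3,4,6}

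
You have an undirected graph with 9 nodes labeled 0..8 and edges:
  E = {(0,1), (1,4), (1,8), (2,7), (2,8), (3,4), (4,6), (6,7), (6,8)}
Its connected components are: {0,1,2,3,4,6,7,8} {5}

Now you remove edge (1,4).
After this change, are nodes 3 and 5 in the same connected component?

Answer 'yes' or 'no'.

Initial components: {0,1,2,3,4,6,7,8} {5}
Removing edge (1,4): not a bridge — component count unchanged at 2.
New components: {0,1,2,3,4,6,7,8} {5}
Are 3 and 5 in the same component? no

Answer: no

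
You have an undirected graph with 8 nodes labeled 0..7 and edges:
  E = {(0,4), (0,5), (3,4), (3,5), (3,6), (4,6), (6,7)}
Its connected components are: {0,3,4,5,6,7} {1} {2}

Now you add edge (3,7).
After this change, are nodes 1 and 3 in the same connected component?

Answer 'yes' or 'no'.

Answer: no

Derivation:
Initial components: {0,3,4,5,6,7} {1} {2}
Adding edge (3,7): both already in same component {0,3,4,5,6,7}. No change.
New components: {0,3,4,5,6,7} {1} {2}
Are 1 and 3 in the same component? no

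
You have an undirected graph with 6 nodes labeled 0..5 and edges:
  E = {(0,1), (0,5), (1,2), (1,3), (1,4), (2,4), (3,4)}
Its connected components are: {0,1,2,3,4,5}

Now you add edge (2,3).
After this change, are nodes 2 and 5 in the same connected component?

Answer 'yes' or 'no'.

Initial components: {0,1,2,3,4,5}
Adding edge (2,3): both already in same component {0,1,2,3,4,5}. No change.
New components: {0,1,2,3,4,5}
Are 2 and 5 in the same component? yes

Answer: yes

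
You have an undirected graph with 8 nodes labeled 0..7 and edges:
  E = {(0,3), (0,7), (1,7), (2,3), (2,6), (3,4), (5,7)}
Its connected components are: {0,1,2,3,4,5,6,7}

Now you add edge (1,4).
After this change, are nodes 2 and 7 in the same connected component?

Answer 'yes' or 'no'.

Initial components: {0,1,2,3,4,5,6,7}
Adding edge (1,4): both already in same component {0,1,2,3,4,5,6,7}. No change.
New components: {0,1,2,3,4,5,6,7}
Are 2 and 7 in the same component? yes

Answer: yes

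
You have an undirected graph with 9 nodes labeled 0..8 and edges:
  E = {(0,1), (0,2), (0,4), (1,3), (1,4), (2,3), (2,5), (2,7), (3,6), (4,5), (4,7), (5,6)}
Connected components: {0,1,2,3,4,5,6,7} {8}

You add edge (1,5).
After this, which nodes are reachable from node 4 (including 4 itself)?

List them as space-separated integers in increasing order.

Answer: 0 1 2 3 4 5 6 7

Derivation:
Before: nodes reachable from 4: {0,1,2,3,4,5,6,7}
Adding (1,5): both endpoints already in same component. Reachability from 4 unchanged.
After: nodes reachable from 4: {0,1,2,3,4,5,6,7}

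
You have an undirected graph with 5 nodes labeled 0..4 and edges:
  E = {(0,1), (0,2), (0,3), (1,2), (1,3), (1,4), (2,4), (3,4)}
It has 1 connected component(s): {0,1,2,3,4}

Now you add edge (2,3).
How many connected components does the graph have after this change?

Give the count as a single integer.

Initial component count: 1
Add (2,3): endpoints already in same component. Count unchanged: 1.
New component count: 1

Answer: 1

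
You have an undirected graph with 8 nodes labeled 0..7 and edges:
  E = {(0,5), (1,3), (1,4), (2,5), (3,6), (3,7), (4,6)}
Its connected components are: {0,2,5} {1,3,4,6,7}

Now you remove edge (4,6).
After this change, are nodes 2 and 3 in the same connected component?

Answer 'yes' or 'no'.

Initial components: {0,2,5} {1,3,4,6,7}
Removing edge (4,6): not a bridge — component count unchanged at 2.
New components: {0,2,5} {1,3,4,6,7}
Are 2 and 3 in the same component? no

Answer: no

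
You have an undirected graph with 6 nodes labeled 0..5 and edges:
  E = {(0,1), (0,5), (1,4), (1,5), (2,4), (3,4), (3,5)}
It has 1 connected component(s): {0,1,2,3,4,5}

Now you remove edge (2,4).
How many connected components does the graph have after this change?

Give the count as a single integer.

Initial component count: 1
Remove (2,4): it was a bridge. Count increases: 1 -> 2.
  After removal, components: {0,1,3,4,5} {2}
New component count: 2

Answer: 2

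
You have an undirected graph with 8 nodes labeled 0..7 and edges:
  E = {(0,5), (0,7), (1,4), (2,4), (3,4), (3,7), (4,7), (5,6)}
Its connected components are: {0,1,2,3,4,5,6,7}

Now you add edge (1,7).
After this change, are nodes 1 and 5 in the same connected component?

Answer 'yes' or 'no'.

Initial components: {0,1,2,3,4,5,6,7}
Adding edge (1,7): both already in same component {0,1,2,3,4,5,6,7}. No change.
New components: {0,1,2,3,4,5,6,7}
Are 1 and 5 in the same component? yes

Answer: yes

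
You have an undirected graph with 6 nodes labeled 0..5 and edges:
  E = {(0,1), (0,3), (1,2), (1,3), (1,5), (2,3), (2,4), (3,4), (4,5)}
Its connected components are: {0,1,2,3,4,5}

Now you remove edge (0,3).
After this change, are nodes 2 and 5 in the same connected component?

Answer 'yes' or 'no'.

Initial components: {0,1,2,3,4,5}
Removing edge (0,3): not a bridge — component count unchanged at 1.
New components: {0,1,2,3,4,5}
Are 2 and 5 in the same component? yes

Answer: yes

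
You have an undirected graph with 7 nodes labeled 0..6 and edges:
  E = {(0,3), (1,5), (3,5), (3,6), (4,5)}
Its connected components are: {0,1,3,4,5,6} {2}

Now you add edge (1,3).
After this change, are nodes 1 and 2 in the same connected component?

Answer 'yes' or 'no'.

Initial components: {0,1,3,4,5,6} {2}
Adding edge (1,3): both already in same component {0,1,3,4,5,6}. No change.
New components: {0,1,3,4,5,6} {2}
Are 1 and 2 in the same component? no

Answer: no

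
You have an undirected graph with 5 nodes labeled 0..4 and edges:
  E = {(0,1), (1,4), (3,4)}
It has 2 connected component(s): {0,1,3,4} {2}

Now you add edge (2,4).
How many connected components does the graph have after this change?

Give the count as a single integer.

Initial component count: 2
Add (2,4): merges two components. Count decreases: 2 -> 1.
New component count: 1

Answer: 1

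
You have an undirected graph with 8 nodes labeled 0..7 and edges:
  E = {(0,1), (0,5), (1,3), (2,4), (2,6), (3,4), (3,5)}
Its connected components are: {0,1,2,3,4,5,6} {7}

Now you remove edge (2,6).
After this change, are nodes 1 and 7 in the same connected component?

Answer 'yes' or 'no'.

Answer: no

Derivation:
Initial components: {0,1,2,3,4,5,6} {7}
Removing edge (2,6): it was a bridge — component count 2 -> 3.
New components: {0,1,2,3,4,5} {6} {7}
Are 1 and 7 in the same component? no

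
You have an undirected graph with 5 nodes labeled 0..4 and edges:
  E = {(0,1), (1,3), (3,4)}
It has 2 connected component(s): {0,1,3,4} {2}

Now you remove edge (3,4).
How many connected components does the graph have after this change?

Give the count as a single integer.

Initial component count: 2
Remove (3,4): it was a bridge. Count increases: 2 -> 3.
  After removal, components: {0,1,3} {2} {4}
New component count: 3

Answer: 3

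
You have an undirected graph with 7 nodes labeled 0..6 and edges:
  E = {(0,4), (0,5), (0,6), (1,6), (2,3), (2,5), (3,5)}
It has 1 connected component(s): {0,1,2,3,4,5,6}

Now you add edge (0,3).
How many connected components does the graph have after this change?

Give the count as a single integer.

Initial component count: 1
Add (0,3): endpoints already in same component. Count unchanged: 1.
New component count: 1

Answer: 1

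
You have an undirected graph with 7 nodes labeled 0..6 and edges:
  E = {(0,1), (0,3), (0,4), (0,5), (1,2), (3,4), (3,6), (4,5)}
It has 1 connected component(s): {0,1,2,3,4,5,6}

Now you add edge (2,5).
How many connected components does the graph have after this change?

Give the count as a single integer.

Answer: 1

Derivation:
Initial component count: 1
Add (2,5): endpoints already in same component. Count unchanged: 1.
New component count: 1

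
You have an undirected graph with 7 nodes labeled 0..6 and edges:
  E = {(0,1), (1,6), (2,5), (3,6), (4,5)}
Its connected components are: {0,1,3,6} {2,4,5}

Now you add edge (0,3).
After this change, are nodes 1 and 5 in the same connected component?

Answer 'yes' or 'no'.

Initial components: {0,1,3,6} {2,4,5}
Adding edge (0,3): both already in same component {0,1,3,6}. No change.
New components: {0,1,3,6} {2,4,5}
Are 1 and 5 in the same component? no

Answer: no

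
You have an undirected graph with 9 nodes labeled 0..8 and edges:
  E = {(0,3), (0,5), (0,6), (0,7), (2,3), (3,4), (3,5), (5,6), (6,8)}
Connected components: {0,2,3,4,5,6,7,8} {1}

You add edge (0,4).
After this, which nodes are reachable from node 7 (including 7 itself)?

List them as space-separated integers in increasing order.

Before: nodes reachable from 7: {0,2,3,4,5,6,7,8}
Adding (0,4): both endpoints already in same component. Reachability from 7 unchanged.
After: nodes reachable from 7: {0,2,3,4,5,6,7,8}

Answer: 0 2 3 4 5 6 7 8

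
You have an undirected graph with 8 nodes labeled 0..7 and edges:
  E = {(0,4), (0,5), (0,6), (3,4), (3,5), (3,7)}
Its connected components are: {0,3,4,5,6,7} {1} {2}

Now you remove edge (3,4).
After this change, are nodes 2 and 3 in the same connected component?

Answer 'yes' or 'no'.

Answer: no

Derivation:
Initial components: {0,3,4,5,6,7} {1} {2}
Removing edge (3,4): not a bridge — component count unchanged at 3.
New components: {0,3,4,5,6,7} {1} {2}
Are 2 and 3 in the same component? no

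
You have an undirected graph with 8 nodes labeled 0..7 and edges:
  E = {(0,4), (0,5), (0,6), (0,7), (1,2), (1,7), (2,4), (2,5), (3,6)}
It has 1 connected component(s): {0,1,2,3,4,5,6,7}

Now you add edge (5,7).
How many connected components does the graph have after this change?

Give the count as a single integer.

Initial component count: 1
Add (5,7): endpoints already in same component. Count unchanged: 1.
New component count: 1

Answer: 1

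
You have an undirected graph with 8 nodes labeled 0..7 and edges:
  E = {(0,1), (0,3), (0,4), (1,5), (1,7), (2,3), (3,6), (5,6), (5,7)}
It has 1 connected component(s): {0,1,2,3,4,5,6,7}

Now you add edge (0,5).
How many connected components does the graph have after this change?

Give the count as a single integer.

Answer: 1

Derivation:
Initial component count: 1
Add (0,5): endpoints already in same component. Count unchanged: 1.
New component count: 1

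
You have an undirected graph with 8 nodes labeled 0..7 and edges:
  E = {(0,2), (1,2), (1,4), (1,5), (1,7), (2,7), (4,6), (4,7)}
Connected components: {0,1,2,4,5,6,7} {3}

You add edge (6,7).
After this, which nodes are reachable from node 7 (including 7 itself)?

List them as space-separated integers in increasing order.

Answer: 0 1 2 4 5 6 7

Derivation:
Before: nodes reachable from 7: {0,1,2,4,5,6,7}
Adding (6,7): both endpoints already in same component. Reachability from 7 unchanged.
After: nodes reachable from 7: {0,1,2,4,5,6,7}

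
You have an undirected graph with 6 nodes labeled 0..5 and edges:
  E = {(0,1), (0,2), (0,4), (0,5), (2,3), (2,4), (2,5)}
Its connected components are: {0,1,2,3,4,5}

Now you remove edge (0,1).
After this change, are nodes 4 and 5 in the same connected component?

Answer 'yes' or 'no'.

Answer: yes

Derivation:
Initial components: {0,1,2,3,4,5}
Removing edge (0,1): it was a bridge — component count 1 -> 2.
New components: {0,2,3,4,5} {1}
Are 4 and 5 in the same component? yes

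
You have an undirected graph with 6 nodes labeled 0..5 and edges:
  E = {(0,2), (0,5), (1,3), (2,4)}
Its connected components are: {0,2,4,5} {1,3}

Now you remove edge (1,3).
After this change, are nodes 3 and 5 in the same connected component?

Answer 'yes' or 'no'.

Initial components: {0,2,4,5} {1,3}
Removing edge (1,3): it was a bridge — component count 2 -> 3.
New components: {0,2,4,5} {1} {3}
Are 3 and 5 in the same component? no

Answer: no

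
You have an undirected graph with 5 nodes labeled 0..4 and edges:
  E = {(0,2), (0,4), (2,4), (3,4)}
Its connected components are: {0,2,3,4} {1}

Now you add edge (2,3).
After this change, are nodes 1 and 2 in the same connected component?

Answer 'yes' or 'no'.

Answer: no

Derivation:
Initial components: {0,2,3,4} {1}
Adding edge (2,3): both already in same component {0,2,3,4}. No change.
New components: {0,2,3,4} {1}
Are 1 and 2 in the same component? no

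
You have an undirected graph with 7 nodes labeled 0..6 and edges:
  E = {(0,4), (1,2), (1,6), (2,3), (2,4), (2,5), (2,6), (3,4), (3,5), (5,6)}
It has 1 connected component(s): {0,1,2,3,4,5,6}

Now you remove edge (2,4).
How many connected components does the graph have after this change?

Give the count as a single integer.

Answer: 1

Derivation:
Initial component count: 1
Remove (2,4): not a bridge. Count unchanged: 1.
  After removal, components: {0,1,2,3,4,5,6}
New component count: 1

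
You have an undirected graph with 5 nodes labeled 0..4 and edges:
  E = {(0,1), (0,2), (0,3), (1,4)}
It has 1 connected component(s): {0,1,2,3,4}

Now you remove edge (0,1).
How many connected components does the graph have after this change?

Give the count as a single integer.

Initial component count: 1
Remove (0,1): it was a bridge. Count increases: 1 -> 2.
  After removal, components: {0,2,3} {1,4}
New component count: 2

Answer: 2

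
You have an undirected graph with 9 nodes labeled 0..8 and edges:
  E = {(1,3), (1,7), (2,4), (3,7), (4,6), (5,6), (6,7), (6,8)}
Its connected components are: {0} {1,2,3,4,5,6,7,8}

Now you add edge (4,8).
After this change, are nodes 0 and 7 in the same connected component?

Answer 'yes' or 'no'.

Answer: no

Derivation:
Initial components: {0} {1,2,3,4,5,6,7,8}
Adding edge (4,8): both already in same component {1,2,3,4,5,6,7,8}. No change.
New components: {0} {1,2,3,4,5,6,7,8}
Are 0 and 7 in the same component? no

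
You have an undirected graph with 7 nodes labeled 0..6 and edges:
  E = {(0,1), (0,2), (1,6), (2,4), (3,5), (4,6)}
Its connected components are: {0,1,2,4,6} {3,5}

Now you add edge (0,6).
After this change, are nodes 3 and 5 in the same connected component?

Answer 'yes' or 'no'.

Answer: yes

Derivation:
Initial components: {0,1,2,4,6} {3,5}
Adding edge (0,6): both already in same component {0,1,2,4,6}. No change.
New components: {0,1,2,4,6} {3,5}
Are 3 and 5 in the same component? yes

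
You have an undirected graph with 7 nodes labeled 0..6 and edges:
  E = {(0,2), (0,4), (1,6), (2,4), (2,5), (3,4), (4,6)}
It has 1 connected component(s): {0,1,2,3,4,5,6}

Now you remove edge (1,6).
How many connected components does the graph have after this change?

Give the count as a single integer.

Initial component count: 1
Remove (1,6): it was a bridge. Count increases: 1 -> 2.
  After removal, components: {0,2,3,4,5,6} {1}
New component count: 2

Answer: 2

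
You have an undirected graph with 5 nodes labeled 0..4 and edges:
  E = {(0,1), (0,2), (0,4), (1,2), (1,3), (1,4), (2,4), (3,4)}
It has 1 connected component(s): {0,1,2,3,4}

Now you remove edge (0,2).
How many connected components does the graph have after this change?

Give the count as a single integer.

Answer: 1

Derivation:
Initial component count: 1
Remove (0,2): not a bridge. Count unchanged: 1.
  After removal, components: {0,1,2,3,4}
New component count: 1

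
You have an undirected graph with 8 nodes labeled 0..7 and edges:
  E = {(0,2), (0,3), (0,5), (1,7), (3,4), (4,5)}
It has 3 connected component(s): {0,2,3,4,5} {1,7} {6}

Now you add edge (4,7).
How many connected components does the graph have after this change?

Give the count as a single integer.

Answer: 2

Derivation:
Initial component count: 3
Add (4,7): merges two components. Count decreases: 3 -> 2.
New component count: 2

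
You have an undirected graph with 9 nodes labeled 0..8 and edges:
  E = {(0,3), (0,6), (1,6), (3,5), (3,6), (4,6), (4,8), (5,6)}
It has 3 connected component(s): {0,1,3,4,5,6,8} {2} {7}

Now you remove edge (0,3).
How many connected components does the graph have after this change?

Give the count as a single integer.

Answer: 3

Derivation:
Initial component count: 3
Remove (0,3): not a bridge. Count unchanged: 3.
  After removal, components: {0,1,3,4,5,6,8} {2} {7}
New component count: 3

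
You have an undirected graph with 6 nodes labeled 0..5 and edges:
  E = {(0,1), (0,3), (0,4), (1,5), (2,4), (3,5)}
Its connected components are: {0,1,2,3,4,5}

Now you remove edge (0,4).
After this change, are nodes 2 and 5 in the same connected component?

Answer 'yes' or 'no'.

Initial components: {0,1,2,3,4,5}
Removing edge (0,4): it was a bridge — component count 1 -> 2.
New components: {0,1,3,5} {2,4}
Are 2 and 5 in the same component? no

Answer: no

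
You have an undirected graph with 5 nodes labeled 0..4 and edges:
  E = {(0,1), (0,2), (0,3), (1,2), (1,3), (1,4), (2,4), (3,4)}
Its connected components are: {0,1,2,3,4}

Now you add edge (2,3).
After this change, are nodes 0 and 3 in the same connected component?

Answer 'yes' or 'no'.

Answer: yes

Derivation:
Initial components: {0,1,2,3,4}
Adding edge (2,3): both already in same component {0,1,2,3,4}. No change.
New components: {0,1,2,3,4}
Are 0 and 3 in the same component? yes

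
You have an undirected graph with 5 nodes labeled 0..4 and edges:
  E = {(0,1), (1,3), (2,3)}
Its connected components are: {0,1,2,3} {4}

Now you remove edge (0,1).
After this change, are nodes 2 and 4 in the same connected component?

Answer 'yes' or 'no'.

Initial components: {0,1,2,3} {4}
Removing edge (0,1): it was a bridge — component count 2 -> 3.
New components: {0} {1,2,3} {4}
Are 2 and 4 in the same component? no

Answer: no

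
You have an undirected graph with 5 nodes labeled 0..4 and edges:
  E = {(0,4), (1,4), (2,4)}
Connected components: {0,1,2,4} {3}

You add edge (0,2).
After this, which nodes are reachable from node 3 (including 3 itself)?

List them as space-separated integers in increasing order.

Before: nodes reachable from 3: {3}
Adding (0,2): both endpoints already in same component. Reachability from 3 unchanged.
After: nodes reachable from 3: {3}

Answer: 3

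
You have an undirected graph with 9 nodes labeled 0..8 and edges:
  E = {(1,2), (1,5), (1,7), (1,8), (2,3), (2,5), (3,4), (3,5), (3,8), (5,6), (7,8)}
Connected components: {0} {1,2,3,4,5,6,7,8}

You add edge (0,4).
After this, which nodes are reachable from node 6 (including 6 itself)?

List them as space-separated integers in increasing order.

Before: nodes reachable from 6: {1,2,3,4,5,6,7,8}
Adding (0,4): merges 6's component with another. Reachability grows.
After: nodes reachable from 6: {0,1,2,3,4,5,6,7,8}

Answer: 0 1 2 3 4 5 6 7 8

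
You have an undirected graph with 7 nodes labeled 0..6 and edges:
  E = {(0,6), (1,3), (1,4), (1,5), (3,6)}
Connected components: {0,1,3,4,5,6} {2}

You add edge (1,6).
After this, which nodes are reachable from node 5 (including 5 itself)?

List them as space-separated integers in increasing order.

Before: nodes reachable from 5: {0,1,3,4,5,6}
Adding (1,6): both endpoints already in same component. Reachability from 5 unchanged.
After: nodes reachable from 5: {0,1,3,4,5,6}

Answer: 0 1 3 4 5 6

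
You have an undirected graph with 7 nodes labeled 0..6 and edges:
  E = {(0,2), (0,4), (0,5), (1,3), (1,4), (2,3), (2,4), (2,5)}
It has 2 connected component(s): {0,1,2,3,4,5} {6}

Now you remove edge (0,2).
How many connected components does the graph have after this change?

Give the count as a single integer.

Initial component count: 2
Remove (0,2): not a bridge. Count unchanged: 2.
  After removal, components: {0,1,2,3,4,5} {6}
New component count: 2

Answer: 2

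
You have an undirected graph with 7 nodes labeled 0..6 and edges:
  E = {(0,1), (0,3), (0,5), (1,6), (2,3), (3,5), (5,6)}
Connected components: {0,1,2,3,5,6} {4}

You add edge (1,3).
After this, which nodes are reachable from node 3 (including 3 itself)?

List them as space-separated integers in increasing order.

Answer: 0 1 2 3 5 6

Derivation:
Before: nodes reachable from 3: {0,1,2,3,5,6}
Adding (1,3): both endpoints already in same component. Reachability from 3 unchanged.
After: nodes reachable from 3: {0,1,2,3,5,6}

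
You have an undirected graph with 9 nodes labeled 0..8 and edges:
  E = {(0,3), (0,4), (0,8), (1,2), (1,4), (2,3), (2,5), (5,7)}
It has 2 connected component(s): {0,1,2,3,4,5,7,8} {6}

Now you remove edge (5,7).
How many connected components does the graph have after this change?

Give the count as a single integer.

Answer: 3

Derivation:
Initial component count: 2
Remove (5,7): it was a bridge. Count increases: 2 -> 3.
  After removal, components: {0,1,2,3,4,5,8} {6} {7}
New component count: 3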